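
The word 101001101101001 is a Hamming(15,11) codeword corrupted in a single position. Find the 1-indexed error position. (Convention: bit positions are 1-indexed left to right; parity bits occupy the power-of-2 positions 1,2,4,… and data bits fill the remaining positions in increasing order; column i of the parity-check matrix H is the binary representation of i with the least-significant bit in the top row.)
Syndrome s = H · r^T (mod 2), r = 101001101101001:
  s[0] = (101010101010101)·(101001101101001) mod 2 = 1+0+1+0+0+0+1+0+1+0+0+0+0+0+1 mod 2 = 1
  s[1] = (011001100110011)·(101001101101001) mod 2 = 0+0+1+0+0+1+1+0+0+1+0+0+0+0+1 mod 2 = 1
  s[2] = (000111100001111)·(101001101101001) mod 2 = 0+0+0+0+0+1+1+0+0+0+0+1+0+0+1 mod 2 = 0
  s[3] = (000000011111111)·(101001101101001) mod 2 = 0+0+0+0+0+0+0+0+1+1+0+1+0+0+1 mod 2 = 0
Syndrome = 1100
Column i of H is the binary representation of i, so the syndrome is the binary index of the flipped bit.
Read s = 1100 with s[0] as LSB: 1·2^0 + 1·2^1 + 0·2^2 + 0·2^3 = 3.
Error is at bit position 3.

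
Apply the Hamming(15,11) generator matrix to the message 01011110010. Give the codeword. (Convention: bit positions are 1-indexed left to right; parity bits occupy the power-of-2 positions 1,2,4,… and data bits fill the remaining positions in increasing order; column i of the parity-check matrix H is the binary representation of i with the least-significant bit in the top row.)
Codeword c = d · G (mod 2), d = 01011110010:
  c[0] = d·G[:,0] = (01011110010)·(11011010101) mod 2 = 0+1+0+1+1+0+1+0+0+0+0 mod 2 = 0
  c[1] = d·G[:,1] = (01011110010)·(10110110011) mod 2 = 0+0+0+1+0+1+1+0+0+1+0 mod 2 = 0
  c[2] = d·G[:,2] = (01011110010)·(10000000000) mod 2 = 0+0+0+0+0+0+0+0+0+0+0 mod 2 = 0
  c[3] = d·G[:,3] = (01011110010)·(01110001111) mod 2 = 0+1+0+1+0+0+0+0+0+1+0 mod 2 = 1
  c[4] = d·G[:,4] = (01011110010)·(01000000000) mod 2 = 0+1+0+0+0+0+0+0+0+0+0 mod 2 = 1
  c[5] = d·G[:,5] = (01011110010)·(00100000000) mod 2 = 0+0+0+0+0+0+0+0+0+0+0 mod 2 = 0
  c[6] = d·G[:,6] = (01011110010)·(00010000000) mod 2 = 0+0+0+1+0+0+0+0+0+0+0 mod 2 = 1
  c[7] = d·G[:,7] = (01011110010)·(00001111111) mod 2 = 0+0+0+0+1+1+1+0+0+1+0 mod 2 = 0
  c[8] = d·G[:,8] = (01011110010)·(00001000000) mod 2 = 0+0+0+0+1+0+0+0+0+0+0 mod 2 = 1
  c[9] = d·G[:,9] = (01011110010)·(00000100000) mod 2 = 0+0+0+0+0+1+0+0+0+0+0 mod 2 = 1
  c[10] = d·G[:,10] = (01011110010)·(00000010000) mod 2 = 0+0+0+0+0+0+1+0+0+0+0 mod 2 = 1
  c[11] = d·G[:,11] = (01011110010)·(00000001000) mod 2 = 0+0+0+0+0+0+0+0+0+0+0 mod 2 = 0
  c[12] = d·G[:,12] = (01011110010)·(00000000100) mod 2 = 0+0+0+0+0+0+0+0+0+0+0 mod 2 = 0
  c[13] = d·G[:,13] = (01011110010)·(00000000010) mod 2 = 0+0+0+0+0+0+0+0+0+1+0 mod 2 = 1
  c[14] = d·G[:,14] = (01011110010)·(00000000001) mod 2 = 0+0+0+0+0+0+0+0+0+0+0 mod 2 = 0
Codeword = 000110101110010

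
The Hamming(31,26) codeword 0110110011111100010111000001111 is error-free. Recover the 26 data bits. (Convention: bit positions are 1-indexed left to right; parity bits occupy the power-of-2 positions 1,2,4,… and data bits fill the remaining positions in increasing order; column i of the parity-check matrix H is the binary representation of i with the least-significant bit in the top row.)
Parity bits occupy power-of-2 positions; data bits are at positions {3,5,6,7,9,10,11,12,13,14,15,17,18,19,20,21,22,23,24,25,26,27,28,29,30,31} (1-indexed).
Extract: c[3]=1 c[5]=1 c[6]=1 c[7]=0 c[9]=1 c[10]=1 c[11]=1 c[12]=1 c[13]=1 c[14]=1 c[15]=0 c[17]=0 c[18]=1 c[19]=0 c[20]=1 c[21]=1 c[22]=1 c[23]=0 c[24]=0 c[25]=0 c[26]=0 c[27]=0 c[28]=1 c[29]=1 c[30]=1 c[31]=1
Data = 11101111110010111000001111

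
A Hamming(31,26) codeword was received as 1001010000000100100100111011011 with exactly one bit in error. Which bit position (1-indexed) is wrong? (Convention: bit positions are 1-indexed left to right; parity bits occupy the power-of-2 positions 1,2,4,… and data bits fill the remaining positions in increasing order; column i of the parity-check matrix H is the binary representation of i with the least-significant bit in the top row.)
Syndrome s = H · r^T (mod 2), r = 1001010000000100100100111011011:
  s[0] = (1010101010101010101010101010101)·(1001010000000100100100111011011) mod 2 = 1+0+0+0+0+0+0+0+0+0+0+0+0+0+0+0+1+0+0+0+0+0+1+0+1+0+1+0+0+0+1 mod 2 = 0
  s[1] = (0110011001100110011001100110011)·(1001010000000100100100111011011) mod 2 = 0+0+0+0+0+1+0+0+0+0+0+0+0+1+0+0+0+0+0+0+0+0+1+0+0+0+1+0+0+1+1 mod 2 = 0
  s[2] = (0001111000011110000111100001111)·(1001010000000100100100111011011) mod 2 = 0+0+0+1+0+1+0+0+0+0+0+0+0+1+0+0+0+0+0+1+0+0+1+0+0+0+0+1+0+1+1 mod 2 = 0
  s[3] = (0000000111111110000000011111111)·(1001010000000100100100111011011) mod 2 = 0+0+0+0+0+0+0+0+0+0+0+0+0+1+0+0+0+0+0+0+0+0+0+1+1+0+1+1+0+1+1 mod 2 = 1
  s[4] = (0000000000000001111111111111111)·(1001010000000100100100111011011) mod 2 = 0+0+0+0+0+0+0+0+0+0+0+0+0+0+0+0+1+0+0+1+0+0+1+1+1+0+1+1+0+1+1 mod 2 = 1
Syndrome = 00011
Column i of H is the binary representation of i, so the syndrome is the binary index of the flipped bit.
Read s = 00011 with s[0] as LSB: 0·2^0 + 0·2^1 + 0·2^2 + 1·2^3 + 1·2^4 = 24.
Error is at bit position 24.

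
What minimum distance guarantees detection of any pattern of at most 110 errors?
Detecting e errors requires d_min ≥ e + 1 = 110 + 1 = 111.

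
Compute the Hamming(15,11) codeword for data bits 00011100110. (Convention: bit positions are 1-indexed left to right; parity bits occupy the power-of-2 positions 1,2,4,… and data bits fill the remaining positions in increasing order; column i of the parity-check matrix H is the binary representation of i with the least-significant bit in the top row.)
Codeword c = d · G (mod 2), d = 00011100110:
  c[0] = d·G[:,0] = (00011100110)·(11011010101) mod 2 = 0+0+0+1+1+0+0+0+1+0+0 mod 2 = 1
  c[1] = d·G[:,1] = (00011100110)·(10110110011) mod 2 = 0+0+0+1+0+1+0+0+0+1+0 mod 2 = 1
  c[2] = d·G[:,2] = (00011100110)·(10000000000) mod 2 = 0+0+0+0+0+0+0+0+0+0+0 mod 2 = 0
  c[3] = d·G[:,3] = (00011100110)·(01110001111) mod 2 = 0+0+0+1+0+0+0+0+1+1+0 mod 2 = 1
  c[4] = d·G[:,4] = (00011100110)·(01000000000) mod 2 = 0+0+0+0+0+0+0+0+0+0+0 mod 2 = 0
  c[5] = d·G[:,5] = (00011100110)·(00100000000) mod 2 = 0+0+0+0+0+0+0+0+0+0+0 mod 2 = 0
  c[6] = d·G[:,6] = (00011100110)·(00010000000) mod 2 = 0+0+0+1+0+0+0+0+0+0+0 mod 2 = 1
  c[7] = d·G[:,7] = (00011100110)·(00001111111) mod 2 = 0+0+0+0+1+1+0+0+1+1+0 mod 2 = 0
  c[8] = d·G[:,8] = (00011100110)·(00001000000) mod 2 = 0+0+0+0+1+0+0+0+0+0+0 mod 2 = 1
  c[9] = d·G[:,9] = (00011100110)·(00000100000) mod 2 = 0+0+0+0+0+1+0+0+0+0+0 mod 2 = 1
  c[10] = d·G[:,10] = (00011100110)·(00000010000) mod 2 = 0+0+0+0+0+0+0+0+0+0+0 mod 2 = 0
  c[11] = d·G[:,11] = (00011100110)·(00000001000) mod 2 = 0+0+0+0+0+0+0+0+0+0+0 mod 2 = 0
  c[12] = d·G[:,12] = (00011100110)·(00000000100) mod 2 = 0+0+0+0+0+0+0+0+1+0+0 mod 2 = 1
  c[13] = d·G[:,13] = (00011100110)·(00000000010) mod 2 = 0+0+0+0+0+0+0+0+0+1+0 mod 2 = 1
  c[14] = d·G[:,14] = (00011100110)·(00000000001) mod 2 = 0+0+0+0+0+0+0+0+0+0+0 mod 2 = 0
Codeword = 110100101100110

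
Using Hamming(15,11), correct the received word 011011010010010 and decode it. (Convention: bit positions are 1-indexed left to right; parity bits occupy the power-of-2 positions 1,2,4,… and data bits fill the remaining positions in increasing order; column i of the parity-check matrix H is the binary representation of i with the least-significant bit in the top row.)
Syndrome s = H · r^T (mod 2), r = 011011010010010:
  s[0] = (101010101010101)·(011011010010010) mod 2 = 0+0+1+0+1+0+0+0+0+0+1+0+0+0+0 mod 2 = 1
  s[1] = (011001100110011)·(011011010010010) mod 2 = 0+1+1+0+0+1+0+0+0+0+1+0+0+1+0 mod 2 = 1
  s[2] = (000111100001111)·(011011010010010) mod 2 = 0+0+0+0+1+1+0+0+0+0+0+0+0+1+0 mod 2 = 1
  s[3] = (000000011111111)·(011011010010010) mod 2 = 0+0+0+0+0+0+0+1+0+0+1+0+0+1+0 mod 2 = 1
Syndrome = 1111
Column 15 of H equals this syndrome → error at bit 15 (1-indexed).
Flip bit 15: 011011010010010 → 011011010010011
Extract data bits at positions {3,5,6,7,9,10,11,12,13,14,15}: 11100010011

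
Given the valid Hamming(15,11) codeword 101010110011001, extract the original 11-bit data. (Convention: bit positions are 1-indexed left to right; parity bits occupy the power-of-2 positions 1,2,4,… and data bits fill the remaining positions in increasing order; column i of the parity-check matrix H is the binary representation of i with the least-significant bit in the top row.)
Parity bits occupy power-of-2 positions; data bits are at positions {3,5,6,7,9,10,11,12,13,14,15} (1-indexed).
Extract: c[3]=1 c[5]=1 c[6]=0 c[7]=1 c[9]=0 c[10]=0 c[11]=1 c[12]=1 c[13]=0 c[14]=0 c[15]=1
Data = 11010011001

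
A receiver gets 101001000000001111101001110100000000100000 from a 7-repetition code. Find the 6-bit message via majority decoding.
Split into 7-bit blocks and majority-vote each:
  block 1 = 1010010: 3 ones, 4 zeros → 0
  block 2 = 0000000: 0 ones, 7 zeros → 0
  block 3 = 1111101: 6 ones, 1 zeros → 1
  block 4 = 0011101: 4 ones, 3 zeros → 1
  block 5 = 0000000: 0 ones, 7 zeros → 0
  block 6 = 0100000: 1 ones, 6 zeros → 0
Decoded = 001100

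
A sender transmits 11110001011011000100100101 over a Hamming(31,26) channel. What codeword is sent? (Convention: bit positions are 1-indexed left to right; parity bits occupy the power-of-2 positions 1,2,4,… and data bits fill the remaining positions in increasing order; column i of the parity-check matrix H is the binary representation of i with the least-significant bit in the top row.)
Codeword c = d · G (mod 2), d = 11110001011011000100100101:
  c[0] = d·G[:,0] = (11110001011011000100100101)·(11011010101101010101010101) mod 2 = 1+1+0+1+0+0+0+0+0+0+1+0+0+1+0+0+0+1+0+0+0+0+0+1+0+1 mod 2 = 0
  c[1] = d·G[:,1] = (11110001011011000100100101)·(10110110011011001100110011) mod 2 = 1+0+1+1+0+0+0+0+0+1+1+0+1+1+0+0+0+1+0+0+1+0+0+0+0+1 mod 2 = 0
  c[2] = d·G[:,2] = (11110001011011000100100101)·(10000000000000000000000000) mod 2 = 1+0+0+0+0+0+0+0+0+0+0+0+0+0+0+0+0+0+0+0+0+0+0+0+0+0 mod 2 = 1
  c[3] = d·G[:,3] = (11110001011011000100100101)·(01110001111000111100001111) mod 2 = 0+1+1+1+0+0+0+1+0+1+1+0+0+0+0+0+0+1+0+0+0+0+0+1+0+1 mod 2 = 1
  c[4] = d·G[:,4] = (11110001011011000100100101)·(01000000000000000000000000) mod 2 = 0+1+0+0+0+0+0+0+0+0+0+0+0+0+0+0+0+0+0+0+0+0+0+0+0+0 mod 2 = 1
  c[5] = d·G[:,5] = (11110001011011000100100101)·(00100000000000000000000000) mod 2 = 0+0+1+0+0+0+0+0+0+0+0+0+0+0+0+0+0+0+0+0+0+0+0+0+0+0 mod 2 = 1
  c[6] = d·G[:,6] = (11110001011011000100100101)·(00010000000000000000000000) mod 2 = 0+0+0+1+0+0+0+0+0+0+0+0+0+0+0+0+0+0+0+0+0+0+0+0+0+0 mod 2 = 1
  c[7] = d·G[:,7] = (11110001011011000100100101)·(00001111111000000011111111) mod 2 = 0+0+0+0+0+0+0+1+0+1+1+0+0+0+0+0+0+0+0+0+1+0+0+1+0+1 mod 2 = 0
  c[8] = d·G[:,8] = (11110001011011000100100101)·(00001000000000000000000000) mod 2 = 0+0+0+0+0+0+0+0+0+0+0+0+0+0+0+0+0+0+0+0+0+0+0+0+0+0 mod 2 = 0
  c[9] = d·G[:,9] = (11110001011011000100100101)·(00000100000000000000000000) mod 2 = 0+0+0+0+0+0+0+0+0+0+0+0+0+0+0+0+0+0+0+0+0+0+0+0+0+0 mod 2 = 0
  c[10] = d·G[:,10] = (11110001011011000100100101)·(00000010000000000000000000) mod 2 = 0+0+0+0+0+0+0+0+0+0+0+0+0+0+0+0+0+0+0+0+0+0+0+0+0+0 mod 2 = 0
  c[11] = d·G[:,11] = (11110001011011000100100101)·(00000001000000000000000000) mod 2 = 0+0+0+0+0+0+0+1+0+0+0+0+0+0+0+0+0+0+0+0+0+0+0+0+0+0 mod 2 = 1
  c[12] = d·G[:,12] = (11110001011011000100100101)·(00000000100000000000000000) mod 2 = 0+0+0+0+0+0+0+0+0+0+0+0+0+0+0+0+0+0+0+0+0+0+0+0+0+0 mod 2 = 0
  c[13] = d·G[:,13] = (11110001011011000100100101)·(00000000010000000000000000) mod 2 = 0+0+0+0+0+0+0+0+0+1+0+0+0+0+0+0+0+0+0+0+0+0+0+0+0+0 mod 2 = 1
  c[14] = d·G[:,14] = (11110001011011000100100101)·(00000000001000000000000000) mod 2 = 0+0+0+0+0+0+0+0+0+0+1+0+0+0+0+0+0+0+0+0+0+0+0+0+0+0 mod 2 = 1
  c[15] = d·G[:,15] = (11110001011011000100100101)·(00000000000111111111111111) mod 2 = 0+0+0+0+0+0+0+0+0+0+0+0+1+1+0+0+0+1+0+0+1+0+0+1+0+1 mod 2 = 0
  c[16] = d·G[:,16] = (11110001011011000100100101)·(00000000000100000000000000) mod 2 = 0+0+0+0+0+0+0+0+0+0+0+0+0+0+0+0+0+0+0+0+0+0+0+0+0+0 mod 2 = 0
  c[17] = d·G[:,17] = (11110001011011000100100101)·(00000000000010000000000000) mod 2 = 0+0+0+0+0+0+0+0+0+0+0+0+1+0+0+0+0+0+0+0+0+0+0+0+0+0 mod 2 = 1
  c[18] = d·G[:,18] = (11110001011011000100100101)·(00000000000001000000000000) mod 2 = 0+0+0+0+0+0+0+0+0+0+0+0+0+1+0+0+0+0+0+0+0+0+0+0+0+0 mod 2 = 1
  c[19] = d·G[:,19] = (11110001011011000100100101)·(00000000000000100000000000) mod 2 = 0+0+0+0+0+0+0+0+0+0+0+0+0+0+0+0+0+0+0+0+0+0+0+0+0+0 mod 2 = 0
  c[20] = d·G[:,20] = (11110001011011000100100101)·(00000000000000010000000000) mod 2 = 0+0+0+0+0+0+0+0+0+0+0+0+0+0+0+0+0+0+0+0+0+0+0+0+0+0 mod 2 = 0
  c[21] = d·G[:,21] = (11110001011011000100100101)·(00000000000000001000000000) mod 2 = 0+0+0+0+0+0+0+0+0+0+0+0+0+0+0+0+0+0+0+0+0+0+0+0+0+0 mod 2 = 0
  c[22] = d·G[:,22] = (11110001011011000100100101)·(00000000000000000100000000) mod 2 = 0+0+0+0+0+0+0+0+0+0+0+0+0+0+0+0+0+1+0+0+0+0+0+0+0+0 mod 2 = 1
  c[23] = d·G[:,23] = (11110001011011000100100101)·(00000000000000000010000000) mod 2 = 0+0+0+0+0+0+0+0+0+0+0+0+0+0+0+0+0+0+0+0+0+0+0+0+0+0 mod 2 = 0
  c[24] = d·G[:,24] = (11110001011011000100100101)·(00000000000000000001000000) mod 2 = 0+0+0+0+0+0+0+0+0+0+0+0+0+0+0+0+0+0+0+0+0+0+0+0+0+0 mod 2 = 0
  c[25] = d·G[:,25] = (11110001011011000100100101)·(00000000000000000000100000) mod 2 = 0+0+0+0+0+0+0+0+0+0+0+0+0+0+0+0+0+0+0+0+1+0+0+0+0+0 mod 2 = 1
  c[26] = d·G[:,26] = (11110001011011000100100101)·(00000000000000000000010000) mod 2 = 0+0+0+0+0+0+0+0+0+0+0+0+0+0+0+0+0+0+0+0+0+0+0+0+0+0 mod 2 = 0
  c[27] = d·G[:,27] = (11110001011011000100100101)·(00000000000000000000001000) mod 2 = 0+0+0+0+0+0+0+0+0+0+0+0+0+0+0+0+0+0+0+0+0+0+0+0+0+0 mod 2 = 0
  c[28] = d·G[:,28] = (11110001011011000100100101)·(00000000000000000000000100) mod 2 = 0+0+0+0+0+0+0+0+0+0+0+0+0+0+0+0+0+0+0+0+0+0+0+1+0+0 mod 2 = 1
  c[29] = d·G[:,29] = (11110001011011000100100101)·(00000000000000000000000010) mod 2 = 0+0+0+0+0+0+0+0+0+0+0+0+0+0+0+0+0+0+0+0+0+0+0+0+0+0 mod 2 = 0
  c[30] = d·G[:,30] = (11110001011011000100100101)·(00000000000000000000000001) mod 2 = 0+0+0+0+0+0+0+0+0+0+0+0+0+0+0+0+0+0+0+0+0+0+0+0+0+1 mod 2 = 1
Codeword = 0011111000010110011000100100101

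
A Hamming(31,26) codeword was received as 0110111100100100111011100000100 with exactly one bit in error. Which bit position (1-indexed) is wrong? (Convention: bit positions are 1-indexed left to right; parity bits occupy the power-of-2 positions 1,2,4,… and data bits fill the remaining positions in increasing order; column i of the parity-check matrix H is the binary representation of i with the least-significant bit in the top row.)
Syndrome s = H · r^T (mod 2), r = 0110111100100100111011100000100:
  s[0] = (1010101010101010101010101010101)·(0110111100100100111011100000100) mod 2 = 0+0+1+0+1+0+1+0+0+0+1+0+0+0+0+0+1+0+1+0+1+0+1+0+0+0+0+0+1+0+0 mod 2 = 1
  s[1] = (0110011001100110011001100110011)·(0110111100100100111011100000100) mod 2 = 0+1+1+0+0+1+1+0+0+0+1+0+0+1+0+0+0+1+1+0+0+1+1+0+0+0+0+0+0+0+0 mod 2 = 0
  s[2] = (0001111000011110000111100001111)·(0110111100100100111011100000100) mod 2 = 0+0+0+0+1+1+1+0+0+0+0+0+0+1+0+0+0+0+0+0+1+1+1+0+0+0+0+0+1+0+0 mod 2 = 0
  s[3] = (0000000111111110000000011111111)·(0110111100100100111011100000100) mod 2 = 0+0+0+0+0+0+0+1+0+0+1+0+0+1+0+0+0+0+0+0+0+0+0+0+0+0+0+0+1+0+0 mod 2 = 0
  s[4] = (0000000000000001111111111111111)·(0110111100100100111011100000100) mod 2 = 0+0+0+0+0+0+0+0+0+0+0+0+0+0+0+0+1+1+1+0+1+1+1+0+0+0+0+0+1+0+0 mod 2 = 1
Syndrome = 10001
Column i of H is the binary representation of i, so the syndrome is the binary index of the flipped bit.
Read s = 10001 with s[0] as LSB: 1·2^0 + 0·2^1 + 0·2^2 + 0·2^3 + 1·2^4 = 17.
Error is at bit position 17.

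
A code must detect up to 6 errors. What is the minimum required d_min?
Detecting e errors requires d_min ≥ e + 1 = 6 + 1 = 7.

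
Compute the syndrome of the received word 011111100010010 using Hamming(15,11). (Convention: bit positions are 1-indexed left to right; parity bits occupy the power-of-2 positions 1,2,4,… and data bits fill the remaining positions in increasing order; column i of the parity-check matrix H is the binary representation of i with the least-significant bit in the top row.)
Syndrome s = H · r^T (mod 2), r = 011111100010010:
  s[0] = (101010101010101)·(011111100010010) mod 2 = 0+0+1+0+1+0+1+0+0+0+1+0+0+0+0 mod 2 = 0
  s[1] = (011001100110011)·(011111100010010) mod 2 = 0+1+1+0+0+1+1+0+0+0+1+0+0+1+0 mod 2 = 0
  s[2] = (000111100001111)·(011111100010010) mod 2 = 0+0+0+1+1+1+1+0+0+0+0+0+0+1+0 mod 2 = 1
  s[3] = (000000011111111)·(011111100010010) mod 2 = 0+0+0+0+0+0+0+0+0+0+1+0+0+1+0 mod 2 = 0
Syndrome = 0010
Non-zero syndrome: error at position 4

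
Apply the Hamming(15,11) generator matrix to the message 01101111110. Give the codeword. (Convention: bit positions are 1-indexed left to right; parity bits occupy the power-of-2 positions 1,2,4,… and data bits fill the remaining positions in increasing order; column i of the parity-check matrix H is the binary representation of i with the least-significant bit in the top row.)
Codeword c = d · G (mod 2), d = 01101111110:
  c[0] = d·G[:,0] = (01101111110)·(11011010101) mod 2 = 0+1+0+0+1+0+1+0+1+0+0 mod 2 = 0
  c[1] = d·G[:,1] = (01101111110)·(10110110011) mod 2 = 0+0+1+0+0+1+1+0+0+1+0 mod 2 = 0
  c[2] = d·G[:,2] = (01101111110)·(10000000000) mod 2 = 0+0+0+0+0+0+0+0+0+0+0 mod 2 = 0
  c[3] = d·G[:,3] = (01101111110)·(01110001111) mod 2 = 0+1+1+0+0+0+0+1+1+1+0 mod 2 = 1
  c[4] = d·G[:,4] = (01101111110)·(01000000000) mod 2 = 0+1+0+0+0+0+0+0+0+0+0 mod 2 = 1
  c[5] = d·G[:,5] = (01101111110)·(00100000000) mod 2 = 0+0+1+0+0+0+0+0+0+0+0 mod 2 = 1
  c[6] = d·G[:,6] = (01101111110)·(00010000000) mod 2 = 0+0+0+0+0+0+0+0+0+0+0 mod 2 = 0
  c[7] = d·G[:,7] = (01101111110)·(00001111111) mod 2 = 0+0+0+0+1+1+1+1+1+1+0 mod 2 = 0
  c[8] = d·G[:,8] = (01101111110)·(00001000000) mod 2 = 0+0+0+0+1+0+0+0+0+0+0 mod 2 = 1
  c[9] = d·G[:,9] = (01101111110)·(00000100000) mod 2 = 0+0+0+0+0+1+0+0+0+0+0 mod 2 = 1
  c[10] = d·G[:,10] = (01101111110)·(00000010000) mod 2 = 0+0+0+0+0+0+1+0+0+0+0 mod 2 = 1
  c[11] = d·G[:,11] = (01101111110)·(00000001000) mod 2 = 0+0+0+0+0+0+0+1+0+0+0 mod 2 = 1
  c[12] = d·G[:,12] = (01101111110)·(00000000100) mod 2 = 0+0+0+0+0+0+0+0+1+0+0 mod 2 = 1
  c[13] = d·G[:,13] = (01101111110)·(00000000010) mod 2 = 0+0+0+0+0+0+0+0+0+1+0 mod 2 = 1
  c[14] = d·G[:,14] = (01101111110)·(00000000001) mod 2 = 0+0+0+0+0+0+0+0+0+0+0 mod 2 = 0
Codeword = 000111001111110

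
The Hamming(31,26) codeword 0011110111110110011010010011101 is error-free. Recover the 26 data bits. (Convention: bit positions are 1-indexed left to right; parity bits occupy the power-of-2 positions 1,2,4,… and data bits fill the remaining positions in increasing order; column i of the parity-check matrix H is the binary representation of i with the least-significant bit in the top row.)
Parity bits occupy power-of-2 positions; data bits are at positions {3,5,6,7,9,10,11,12,13,14,15,17,18,19,20,21,22,23,24,25,26,27,28,29,30,31} (1-indexed).
Extract: c[3]=1 c[5]=1 c[6]=1 c[7]=0 c[9]=1 c[10]=1 c[11]=1 c[12]=1 c[13]=0 c[14]=1 c[15]=1 c[17]=0 c[18]=1 c[19]=1 c[20]=0 c[21]=1 c[22]=0 c[23]=0 c[24]=1 c[25]=0 c[26]=0 c[27]=1 c[28]=1 c[29]=1 c[30]=0 c[31]=1
Data = 11101111011011010010011101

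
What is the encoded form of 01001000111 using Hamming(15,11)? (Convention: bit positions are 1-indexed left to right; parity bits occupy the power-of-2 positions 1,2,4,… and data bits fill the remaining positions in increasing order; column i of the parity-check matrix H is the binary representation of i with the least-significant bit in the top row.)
Codeword c = d · G (mod 2), d = 01001000111:
  c[0] = d·G[:,0] = (01001000111)·(11011010101) mod 2 = 0+1+0+0+1+0+0+0+1+0+1 mod 2 = 0
  c[1] = d·G[:,1] = (01001000111)·(10110110011) mod 2 = 0+0+0+0+0+0+0+0+0+1+1 mod 2 = 0
  c[2] = d·G[:,2] = (01001000111)·(10000000000) mod 2 = 0+0+0+0+0+0+0+0+0+0+0 mod 2 = 0
  c[3] = d·G[:,3] = (01001000111)·(01110001111) mod 2 = 0+1+0+0+0+0+0+0+1+1+1 mod 2 = 0
  c[4] = d·G[:,4] = (01001000111)·(01000000000) mod 2 = 0+1+0+0+0+0+0+0+0+0+0 mod 2 = 1
  c[5] = d·G[:,5] = (01001000111)·(00100000000) mod 2 = 0+0+0+0+0+0+0+0+0+0+0 mod 2 = 0
  c[6] = d·G[:,6] = (01001000111)·(00010000000) mod 2 = 0+0+0+0+0+0+0+0+0+0+0 mod 2 = 0
  c[7] = d·G[:,7] = (01001000111)·(00001111111) mod 2 = 0+0+0+0+1+0+0+0+1+1+1 mod 2 = 0
  c[8] = d·G[:,8] = (01001000111)·(00001000000) mod 2 = 0+0+0+0+1+0+0+0+0+0+0 mod 2 = 1
  c[9] = d·G[:,9] = (01001000111)·(00000100000) mod 2 = 0+0+0+0+0+0+0+0+0+0+0 mod 2 = 0
  c[10] = d·G[:,10] = (01001000111)·(00000010000) mod 2 = 0+0+0+0+0+0+0+0+0+0+0 mod 2 = 0
  c[11] = d·G[:,11] = (01001000111)·(00000001000) mod 2 = 0+0+0+0+0+0+0+0+0+0+0 mod 2 = 0
  c[12] = d·G[:,12] = (01001000111)·(00000000100) mod 2 = 0+0+0+0+0+0+0+0+1+0+0 mod 2 = 1
  c[13] = d·G[:,13] = (01001000111)·(00000000010) mod 2 = 0+0+0+0+0+0+0+0+0+1+0 mod 2 = 1
  c[14] = d·G[:,14] = (01001000111)·(00000000001) mod 2 = 0+0+0+0+0+0+0+0+0+0+1 mod 2 = 1
Codeword = 000010001000111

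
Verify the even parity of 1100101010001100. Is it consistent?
Sum of all bits: 1+1+0+0+1+0+1+0+1+0+0+0+1+1+0+0 = 7; 7 mod 2 = 1. Result is 1 → parity error detected.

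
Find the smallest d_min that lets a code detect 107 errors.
Detecting e errors requires d_min ≥ e + 1 = 107 + 1 = 108.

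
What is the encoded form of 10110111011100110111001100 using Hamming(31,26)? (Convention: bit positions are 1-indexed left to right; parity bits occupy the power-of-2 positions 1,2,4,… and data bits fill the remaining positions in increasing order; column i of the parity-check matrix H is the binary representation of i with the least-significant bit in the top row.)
Codeword c = d · G (mod 2), d = 10110111011100110111001100:
  c[0] = d·G[:,0] = (10110111011100110111001100)·(11011010101101010101010101) mod 2 = 1+0+0+1+0+0+1+0+0+0+1+1+0+0+0+1+0+1+0+1+0+0+0+1+0+0 mod 2 = 1
  c[1] = d·G[:,1] = (10110111011100110111001100)·(10110110011011001100110011) mod 2 = 1+0+1+1+0+1+1+0+0+1+1+0+0+0+0+0+0+1+0+0+0+0+0+0+0+0 mod 2 = 0
  c[2] = d·G[:,2] = (10110111011100110111001100)·(10000000000000000000000000) mod 2 = 1+0+0+0+0+0+0+0+0+0+0+0+0+0+0+0+0+0+0+0+0+0+0+0+0+0 mod 2 = 1
  c[3] = d·G[:,3] = (10110111011100110111001100)·(01110001111000111100001111) mod 2 = 0+0+1+1+0+0+0+1+0+1+1+0+0+0+1+1+0+1+0+0+0+0+1+1+0+0 mod 2 = 0
  c[4] = d·G[:,4] = (10110111011100110111001100)·(01000000000000000000000000) mod 2 = 0+0+0+0+0+0+0+0+0+0+0+0+0+0+0+0+0+0+0+0+0+0+0+0+0+0 mod 2 = 0
  c[5] = d·G[:,5] = (10110111011100110111001100)·(00100000000000000000000000) mod 2 = 0+0+1+0+0+0+0+0+0+0+0+0+0+0+0+0+0+0+0+0+0+0+0+0+0+0 mod 2 = 1
  c[6] = d·G[:,6] = (10110111011100110111001100)·(00010000000000000000000000) mod 2 = 0+0+0+1+0+0+0+0+0+0+0+0+0+0+0+0+0+0+0+0+0+0+0+0+0+0 mod 2 = 1
  c[7] = d·G[:,7] = (10110111011100110111001100)·(00001111111000000011111111) mod 2 = 0+0+0+0+0+1+1+1+0+1+1+0+0+0+0+0+0+0+1+1+0+0+1+1+0+0 mod 2 = 1
  c[8] = d·G[:,8] = (10110111011100110111001100)·(00001000000000000000000000) mod 2 = 0+0+0+0+0+0+0+0+0+0+0+0+0+0+0+0+0+0+0+0+0+0+0+0+0+0 mod 2 = 0
  c[9] = d·G[:,9] = (10110111011100110111001100)·(00000100000000000000000000) mod 2 = 0+0+0+0+0+1+0+0+0+0+0+0+0+0+0+0+0+0+0+0+0+0+0+0+0+0 mod 2 = 1
  c[10] = d·G[:,10] = (10110111011100110111001100)·(00000010000000000000000000) mod 2 = 0+0+0+0+0+0+1+0+0+0+0+0+0+0+0+0+0+0+0+0+0+0+0+0+0+0 mod 2 = 1
  c[11] = d·G[:,11] = (10110111011100110111001100)·(00000001000000000000000000) mod 2 = 0+0+0+0+0+0+0+1+0+0+0+0+0+0+0+0+0+0+0+0+0+0+0+0+0+0 mod 2 = 1
  c[12] = d·G[:,12] = (10110111011100110111001100)·(00000000100000000000000000) mod 2 = 0+0+0+0+0+0+0+0+0+0+0+0+0+0+0+0+0+0+0+0+0+0+0+0+0+0 mod 2 = 0
  c[13] = d·G[:,13] = (10110111011100110111001100)·(00000000010000000000000000) mod 2 = 0+0+0+0+0+0+0+0+0+1+0+0+0+0+0+0+0+0+0+0+0+0+0+0+0+0 mod 2 = 1
  c[14] = d·G[:,14] = (10110111011100110111001100)·(00000000001000000000000000) mod 2 = 0+0+0+0+0+0+0+0+0+0+1+0+0+0+0+0+0+0+0+0+0+0+0+0+0+0 mod 2 = 1
  c[15] = d·G[:,15] = (10110111011100110111001100)·(00000000000111111111111111) mod 2 = 0+0+0+0+0+0+0+0+0+0+0+1+0+0+1+1+0+1+1+1+0+0+1+1+0+0 mod 2 = 0
  c[16] = d·G[:,16] = (10110111011100110111001100)·(00000000000100000000000000) mod 2 = 0+0+0+0+0+0+0+0+0+0+0+1+0+0+0+0+0+0+0+0+0+0+0+0+0+0 mod 2 = 1
  c[17] = d·G[:,17] = (10110111011100110111001100)·(00000000000010000000000000) mod 2 = 0+0+0+0+0+0+0+0+0+0+0+0+0+0+0+0+0+0+0+0+0+0+0+0+0+0 mod 2 = 0
  c[18] = d·G[:,18] = (10110111011100110111001100)·(00000000000001000000000000) mod 2 = 0+0+0+0+0+0+0+0+0+0+0+0+0+0+0+0+0+0+0+0+0+0+0+0+0+0 mod 2 = 0
  c[19] = d·G[:,19] = (10110111011100110111001100)·(00000000000000100000000000) mod 2 = 0+0+0+0+0+0+0+0+0+0+0+0+0+0+1+0+0+0+0+0+0+0+0+0+0+0 mod 2 = 1
  c[20] = d·G[:,20] = (10110111011100110111001100)·(00000000000000010000000000) mod 2 = 0+0+0+0+0+0+0+0+0+0+0+0+0+0+0+1+0+0+0+0+0+0+0+0+0+0 mod 2 = 1
  c[21] = d·G[:,21] = (10110111011100110111001100)·(00000000000000001000000000) mod 2 = 0+0+0+0+0+0+0+0+0+0+0+0+0+0+0+0+0+0+0+0+0+0+0+0+0+0 mod 2 = 0
  c[22] = d·G[:,22] = (10110111011100110111001100)·(00000000000000000100000000) mod 2 = 0+0+0+0+0+0+0+0+0+0+0+0+0+0+0+0+0+1+0+0+0+0+0+0+0+0 mod 2 = 1
  c[23] = d·G[:,23] = (10110111011100110111001100)·(00000000000000000010000000) mod 2 = 0+0+0+0+0+0+0+0+0+0+0+0+0+0+0+0+0+0+1+0+0+0+0+0+0+0 mod 2 = 1
  c[24] = d·G[:,24] = (10110111011100110111001100)·(00000000000000000001000000) mod 2 = 0+0+0+0+0+0+0+0+0+0+0+0+0+0+0+0+0+0+0+1+0+0+0+0+0+0 mod 2 = 1
  c[25] = d·G[:,25] = (10110111011100110111001100)·(00000000000000000000100000) mod 2 = 0+0+0+0+0+0+0+0+0+0+0+0+0+0+0+0+0+0+0+0+0+0+0+0+0+0 mod 2 = 0
  c[26] = d·G[:,26] = (10110111011100110111001100)·(00000000000000000000010000) mod 2 = 0+0+0+0+0+0+0+0+0+0+0+0+0+0+0+0+0+0+0+0+0+0+0+0+0+0 mod 2 = 0
  c[27] = d·G[:,27] = (10110111011100110111001100)·(00000000000000000000001000) mod 2 = 0+0+0+0+0+0+0+0+0+0+0+0+0+0+0+0+0+0+0+0+0+0+1+0+0+0 mod 2 = 1
  c[28] = d·G[:,28] = (10110111011100110111001100)·(00000000000000000000000100) mod 2 = 0+0+0+0+0+0+0+0+0+0+0+0+0+0+0+0+0+0+0+0+0+0+0+1+0+0 mod 2 = 1
  c[29] = d·G[:,29] = (10110111011100110111001100)·(00000000000000000000000010) mod 2 = 0+0+0+0+0+0+0+0+0+0+0+0+0+0+0+0+0+0+0+0+0+0+0+0+0+0 mod 2 = 0
  c[30] = d·G[:,30] = (10110111011100110111001100)·(00000000000000000000000001) mod 2 = 0+0+0+0+0+0+0+0+0+0+0+0+0+0+0+0+0+0+0+0+0+0+0+0+0+0 mod 2 = 0
Codeword = 1010011101110110100110111001100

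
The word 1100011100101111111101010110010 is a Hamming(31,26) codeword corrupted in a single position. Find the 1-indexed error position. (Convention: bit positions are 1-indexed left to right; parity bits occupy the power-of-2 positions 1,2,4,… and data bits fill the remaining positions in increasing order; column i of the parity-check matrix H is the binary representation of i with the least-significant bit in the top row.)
Syndrome s = H · r^T (mod 2), r = 1100011100101111111101010110010:
  s[0] = (1010101010101010101010101010101)·(1100011100101111111101010110010) mod 2 = 1+0+0+0+0+0+1+0+0+0+1+0+1+0+1+0+1+0+1+0+0+0+0+0+0+0+1+0+0+0+0 mod 2 = 0
  s[1] = (0110011001100110011001100110011)·(1100011100101111111101010110010) mod 2 = 0+1+0+0+0+1+1+0+0+0+1+0+0+1+1+0+0+1+1+0+0+1+0+0+0+1+1+0+0+1+0 mod 2 = 0
  s[2] = (0001111000011110000111100001111)·(1100011100101111111101010110010) mod 2 = 0+0+0+0+0+1+1+0+0+0+0+0+1+1+1+0+0+0+0+1+0+1+0+0+0+0+0+0+0+1+0 mod 2 = 0
  s[3] = (0000000111111110000000011111111)·(1100011100101111111101010110010) mod 2 = 0+0+0+0+0+0+0+1+0+0+1+0+1+1+1+0+0+0+0+0+0+0+0+1+0+1+1+0+0+1+0 mod 2 = 1
  s[4] = (0000000000000001111111111111111)·(1100011100101111111101010110010) mod 2 = 0+0+0+0+0+0+0+0+0+0+0+0+0+0+0+1+1+1+1+1+0+1+0+1+0+1+1+0+0+1+0 mod 2 = 0
Syndrome = 00010
Column i of H is the binary representation of i, so the syndrome is the binary index of the flipped bit.
Read s = 00010 with s[0] as LSB: 0·2^0 + 0·2^1 + 0·2^2 + 1·2^3 + 0·2^4 = 8.
Error is at bit position 8.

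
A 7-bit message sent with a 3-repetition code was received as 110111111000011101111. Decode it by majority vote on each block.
Split into 3-bit blocks and majority-vote each:
  block 1 = 110: 2 ones, 1 zeros → 1
  block 2 = 111: 3 ones, 0 zeros → 1
  block 3 = 111: 3 ones, 0 zeros → 1
  block 4 = 000: 0 ones, 3 zeros → 0
  block 5 = 011: 2 ones, 1 zeros → 1
  block 6 = 101: 2 ones, 1 zeros → 1
  block 7 = 111: 3 ones, 0 zeros → 1
Decoded = 1110111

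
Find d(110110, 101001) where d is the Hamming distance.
XOR = 011111, count of 1s = 5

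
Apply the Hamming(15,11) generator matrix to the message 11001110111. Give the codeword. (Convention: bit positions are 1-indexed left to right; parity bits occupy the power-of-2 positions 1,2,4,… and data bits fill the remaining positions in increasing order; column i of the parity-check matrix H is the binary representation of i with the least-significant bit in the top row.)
Codeword c = d · G (mod 2), d = 11001110111:
  c[0] = d·G[:,0] = (11001110111)·(11011010101) mod 2 = 1+1+0+0+1+0+1+0+1+0+1 mod 2 = 0
  c[1] = d·G[:,1] = (11001110111)·(10110110011) mod 2 = 1+0+0+0+0+1+1+0+0+1+1 mod 2 = 1
  c[2] = d·G[:,2] = (11001110111)·(10000000000) mod 2 = 1+0+0+0+0+0+0+0+0+0+0 mod 2 = 1
  c[3] = d·G[:,3] = (11001110111)·(01110001111) mod 2 = 0+1+0+0+0+0+0+0+1+1+1 mod 2 = 0
  c[4] = d·G[:,4] = (11001110111)·(01000000000) mod 2 = 0+1+0+0+0+0+0+0+0+0+0 mod 2 = 1
  c[5] = d·G[:,5] = (11001110111)·(00100000000) mod 2 = 0+0+0+0+0+0+0+0+0+0+0 mod 2 = 0
  c[6] = d·G[:,6] = (11001110111)·(00010000000) mod 2 = 0+0+0+0+0+0+0+0+0+0+0 mod 2 = 0
  c[7] = d·G[:,7] = (11001110111)·(00001111111) mod 2 = 0+0+0+0+1+1+1+0+1+1+1 mod 2 = 0
  c[8] = d·G[:,8] = (11001110111)·(00001000000) mod 2 = 0+0+0+0+1+0+0+0+0+0+0 mod 2 = 1
  c[9] = d·G[:,9] = (11001110111)·(00000100000) mod 2 = 0+0+0+0+0+1+0+0+0+0+0 mod 2 = 1
  c[10] = d·G[:,10] = (11001110111)·(00000010000) mod 2 = 0+0+0+0+0+0+1+0+0+0+0 mod 2 = 1
  c[11] = d·G[:,11] = (11001110111)·(00000001000) mod 2 = 0+0+0+0+0+0+0+0+0+0+0 mod 2 = 0
  c[12] = d·G[:,12] = (11001110111)·(00000000100) mod 2 = 0+0+0+0+0+0+0+0+1+0+0 mod 2 = 1
  c[13] = d·G[:,13] = (11001110111)·(00000000010) mod 2 = 0+0+0+0+0+0+0+0+0+1+0 mod 2 = 1
  c[14] = d·G[:,14] = (11001110111)·(00000000001) mod 2 = 0+0+0+0+0+0+0+0+0+0+1 mod 2 = 1
Codeword = 011010001110111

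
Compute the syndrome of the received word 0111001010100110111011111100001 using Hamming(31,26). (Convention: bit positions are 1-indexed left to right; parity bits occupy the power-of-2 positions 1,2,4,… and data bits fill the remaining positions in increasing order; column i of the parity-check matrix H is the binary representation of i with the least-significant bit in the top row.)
Syndrome s = H · r^T (mod 2), r = 0111001010100110111011111100001:
  s[0] = (1010101010101010101010101010101)·(0111001010100110111011111100001) mod 2 = 0+0+1+0+0+0+1+0+1+0+1+0+0+0+1+0+1+0+1+0+1+0+1+0+1+0+0+0+0+0+1 mod 2 = 1
  s[1] = (0110011001100110011001100110011)·(0111001010100110111011111100001) mod 2 = 0+1+1+0+0+0+1+0+0+0+1+0+0+1+1+0+0+1+1+0+0+1+1+0+0+1+0+0+0+0+1 mod 2 = 0
  s[2] = (0001111000011110000111100001111)·(0111001010100110111011111100001) mod 2 = 0+0+0+1+0+0+1+0+0+0+0+0+0+1+1+0+0+0+0+0+1+1+1+0+0+0+0+0+0+0+1 mod 2 = 0
  s[3] = (0000000111111110000000011111111)·(0111001010100110111011111100001) mod 2 = 0+0+0+0+0+0+0+0+1+0+1+0+0+1+1+0+0+0+0+0+0+0+0+1+1+1+0+0+0+0+1 mod 2 = 0
  s[4] = (0000000000000001111111111111111)·(0111001010100110111011111100001) mod 2 = 0+0+0+0+0+0+0+0+0+0+0+0+0+0+0+0+1+1+1+0+1+1+1+1+1+1+0+0+0+0+1 mod 2 = 0
Syndrome = 10000
Non-zero syndrome: error at position 1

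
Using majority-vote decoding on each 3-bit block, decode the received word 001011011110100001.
Split into 3-bit blocks and majority-vote each:
  block 1 = 001: 1 ones, 2 zeros → 0
  block 2 = 011: 2 ones, 1 zeros → 1
  block 3 = 011: 2 ones, 1 zeros → 1
  block 4 = 110: 2 ones, 1 zeros → 1
  block 5 = 100: 1 ones, 2 zeros → 0
  block 6 = 001: 1 ones, 2 zeros → 0
Decoded = 011100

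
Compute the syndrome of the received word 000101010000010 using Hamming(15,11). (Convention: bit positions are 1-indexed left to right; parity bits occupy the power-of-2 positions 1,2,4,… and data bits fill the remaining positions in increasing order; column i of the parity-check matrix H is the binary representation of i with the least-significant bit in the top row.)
Syndrome s = H · r^T (mod 2), r = 000101010000010:
  s[0] = (101010101010101)·(000101010000010) mod 2 = 0+0+0+0+0+0+0+0+0+0+0+0+0+0+0 mod 2 = 0
  s[1] = (011001100110011)·(000101010000010) mod 2 = 0+0+0+0+0+1+0+0+0+0+0+0+0+1+0 mod 2 = 0
  s[2] = (000111100001111)·(000101010000010) mod 2 = 0+0+0+1+0+1+0+0+0+0+0+0+0+1+0 mod 2 = 1
  s[3] = (000000011111111)·(000101010000010) mod 2 = 0+0+0+0+0+0+0+1+0+0+0+0+0+1+0 mod 2 = 0
Syndrome = 0010
Non-zero syndrome: error at position 4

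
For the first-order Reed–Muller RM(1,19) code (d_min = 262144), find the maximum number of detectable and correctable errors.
Detection only: up to d_min − 1 = 262143 errors.
Correction: up to ⌊(d_min − 1)/2⌋ = ⌊262143/2⌋ = 131071 errors.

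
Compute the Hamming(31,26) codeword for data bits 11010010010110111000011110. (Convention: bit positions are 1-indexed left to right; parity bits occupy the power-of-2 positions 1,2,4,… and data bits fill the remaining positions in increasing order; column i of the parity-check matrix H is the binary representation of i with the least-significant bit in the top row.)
Codeword c = d · G (mod 2), d = 11010010010110111000011110:
  c[0] = d·G[:,0] = (11010010010110111000011110)·(11011010101101010101010101) mod 2 = 1+1+0+1+0+0+1+0+0+0+0+1+0+0+0+1+0+0+0+0+0+1+0+1+0+0 mod 2 = 0
  c[1] = d·G[:,1] = (11010010010110111000011110)·(10110110011011001100110011) mod 2 = 1+0+0+1+0+0+1+0+0+1+0+0+1+0+0+0+1+0+0+0+0+1+0+0+1+0 mod 2 = 0
  c[2] = d·G[:,2] = (11010010010110111000011110)·(10000000000000000000000000) mod 2 = 1+0+0+0+0+0+0+0+0+0+0+0+0+0+0+0+0+0+0+0+0+0+0+0+0+0 mod 2 = 1
  c[3] = d·G[:,3] = (11010010010110111000011110)·(01110001111000111100001111) mod 2 = 0+1+0+1+0+0+0+0+0+1+0+0+0+0+1+1+1+0+0+0+0+0+1+1+1+0 mod 2 = 1
  c[4] = d·G[:,4] = (11010010010110111000011110)·(01000000000000000000000000) mod 2 = 0+1+0+0+0+0+0+0+0+0+0+0+0+0+0+0+0+0+0+0+0+0+0+0+0+0 mod 2 = 1
  c[5] = d·G[:,5] = (11010010010110111000011110)·(00100000000000000000000000) mod 2 = 0+0+0+0+0+0+0+0+0+0+0+0+0+0+0+0+0+0+0+0+0+0+0+0+0+0 mod 2 = 0
  c[6] = d·G[:,6] = (11010010010110111000011110)·(00010000000000000000000000) mod 2 = 0+0+0+1+0+0+0+0+0+0+0+0+0+0+0+0+0+0+0+0+0+0+0+0+0+0 mod 2 = 1
  c[7] = d·G[:,7] = (11010010010110111000011110)·(00001111111000000011111111) mod 2 = 0+0+0+0+0+0+1+0+0+1+0+0+0+0+0+0+0+0+0+0+0+1+1+1+1+0 mod 2 = 0
  c[8] = d·G[:,8] = (11010010010110111000011110)·(00001000000000000000000000) mod 2 = 0+0+0+0+0+0+0+0+0+0+0+0+0+0+0+0+0+0+0+0+0+0+0+0+0+0 mod 2 = 0
  c[9] = d·G[:,9] = (11010010010110111000011110)·(00000100000000000000000000) mod 2 = 0+0+0+0+0+0+0+0+0+0+0+0+0+0+0+0+0+0+0+0+0+0+0+0+0+0 mod 2 = 0
  c[10] = d·G[:,10] = (11010010010110111000011110)·(00000010000000000000000000) mod 2 = 0+0+0+0+0+0+1+0+0+0+0+0+0+0+0+0+0+0+0+0+0+0+0+0+0+0 mod 2 = 1
  c[11] = d·G[:,11] = (11010010010110111000011110)·(00000001000000000000000000) mod 2 = 0+0+0+0+0+0+0+0+0+0+0+0+0+0+0+0+0+0+0+0+0+0+0+0+0+0 mod 2 = 0
  c[12] = d·G[:,12] = (11010010010110111000011110)·(00000000100000000000000000) mod 2 = 0+0+0+0+0+0+0+0+0+0+0+0+0+0+0+0+0+0+0+0+0+0+0+0+0+0 mod 2 = 0
  c[13] = d·G[:,13] = (11010010010110111000011110)·(00000000010000000000000000) mod 2 = 0+0+0+0+0+0+0+0+0+1+0+0+0+0+0+0+0+0+0+0+0+0+0+0+0+0 mod 2 = 1
  c[14] = d·G[:,14] = (11010010010110111000011110)·(00000000001000000000000000) mod 2 = 0+0+0+0+0+0+0+0+0+0+0+0+0+0+0+0+0+0+0+0+0+0+0+0+0+0 mod 2 = 0
  c[15] = d·G[:,15] = (11010010010110111000011110)·(00000000000111111111111111) mod 2 = 0+0+0+0+0+0+0+0+0+0+0+1+1+0+1+1+1+0+0+0+0+1+1+1+1+0 mod 2 = 1
  c[16] = d·G[:,16] = (11010010010110111000011110)·(00000000000100000000000000) mod 2 = 0+0+0+0+0+0+0+0+0+0+0+1+0+0+0+0+0+0+0+0+0+0+0+0+0+0 mod 2 = 1
  c[17] = d·G[:,17] = (11010010010110111000011110)·(00000000000010000000000000) mod 2 = 0+0+0+0+0+0+0+0+0+0+0+0+1+0+0+0+0+0+0+0+0+0+0+0+0+0 mod 2 = 1
  c[18] = d·G[:,18] = (11010010010110111000011110)·(00000000000001000000000000) mod 2 = 0+0+0+0+0+0+0+0+0+0+0+0+0+0+0+0+0+0+0+0+0+0+0+0+0+0 mod 2 = 0
  c[19] = d·G[:,19] = (11010010010110111000011110)·(00000000000000100000000000) mod 2 = 0+0+0+0+0+0+0+0+0+0+0+0+0+0+1+0+0+0+0+0+0+0+0+0+0+0 mod 2 = 1
  c[20] = d·G[:,20] = (11010010010110111000011110)·(00000000000000010000000000) mod 2 = 0+0+0+0+0+0+0+0+0+0+0+0+0+0+0+1+0+0+0+0+0+0+0+0+0+0 mod 2 = 1
  c[21] = d·G[:,21] = (11010010010110111000011110)·(00000000000000001000000000) mod 2 = 0+0+0+0+0+0+0+0+0+0+0+0+0+0+0+0+1+0+0+0+0+0+0+0+0+0 mod 2 = 1
  c[22] = d·G[:,22] = (11010010010110111000011110)·(00000000000000000100000000) mod 2 = 0+0+0+0+0+0+0+0+0+0+0+0+0+0+0+0+0+0+0+0+0+0+0+0+0+0 mod 2 = 0
  c[23] = d·G[:,23] = (11010010010110111000011110)·(00000000000000000010000000) mod 2 = 0+0+0+0+0+0+0+0+0+0+0+0+0+0+0+0+0+0+0+0+0+0+0+0+0+0 mod 2 = 0
  c[24] = d·G[:,24] = (11010010010110111000011110)·(00000000000000000001000000) mod 2 = 0+0+0+0+0+0+0+0+0+0+0+0+0+0+0+0+0+0+0+0+0+0+0+0+0+0 mod 2 = 0
  c[25] = d·G[:,25] = (11010010010110111000011110)·(00000000000000000000100000) mod 2 = 0+0+0+0+0+0+0+0+0+0+0+0+0+0+0+0+0+0+0+0+0+0+0+0+0+0 mod 2 = 0
  c[26] = d·G[:,26] = (11010010010110111000011110)·(00000000000000000000010000) mod 2 = 0+0+0+0+0+0+0+0+0+0+0+0+0+0+0+0+0+0+0+0+0+1+0+0+0+0 mod 2 = 1
  c[27] = d·G[:,27] = (11010010010110111000011110)·(00000000000000000000001000) mod 2 = 0+0+0+0+0+0+0+0+0+0+0+0+0+0+0+0+0+0+0+0+0+0+1+0+0+0 mod 2 = 1
  c[28] = d·G[:,28] = (11010010010110111000011110)·(00000000000000000000000100) mod 2 = 0+0+0+0+0+0+0+0+0+0+0+0+0+0+0+0+0+0+0+0+0+0+0+1+0+0 mod 2 = 1
  c[29] = d·G[:,29] = (11010010010110111000011110)·(00000000000000000000000010) mod 2 = 0+0+0+0+0+0+0+0+0+0+0+0+0+0+0+0+0+0+0+0+0+0+0+0+1+0 mod 2 = 1
  c[30] = d·G[:,30] = (11010010010110111000011110)·(00000000000000000000000001) mod 2 = 0+0+0+0+0+0+0+0+0+0+0+0+0+0+0+0+0+0+0+0+0+0+0+0+0+0 mod 2 = 0
Codeword = 0011101000100101110111000011110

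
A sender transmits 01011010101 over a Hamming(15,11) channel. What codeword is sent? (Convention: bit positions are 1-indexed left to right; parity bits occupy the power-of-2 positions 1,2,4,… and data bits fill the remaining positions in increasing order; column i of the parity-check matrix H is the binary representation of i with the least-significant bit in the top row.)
Codeword c = d · G (mod 2), d = 01011010101:
  c[0] = d·G[:,0] = (01011010101)·(11011010101) mod 2 = 0+1+0+1+1+0+1+0+1+0+1 mod 2 = 0
  c[1] = d·G[:,1] = (01011010101)·(10110110011) mod 2 = 0+0+0+1+0+0+1+0+0+0+1 mod 2 = 1
  c[2] = d·G[:,2] = (01011010101)·(10000000000) mod 2 = 0+0+0+0+0+0+0+0+0+0+0 mod 2 = 0
  c[3] = d·G[:,3] = (01011010101)·(01110001111) mod 2 = 0+1+0+1+0+0+0+0+1+0+1 mod 2 = 0
  c[4] = d·G[:,4] = (01011010101)·(01000000000) mod 2 = 0+1+0+0+0+0+0+0+0+0+0 mod 2 = 1
  c[5] = d·G[:,5] = (01011010101)·(00100000000) mod 2 = 0+0+0+0+0+0+0+0+0+0+0 mod 2 = 0
  c[6] = d·G[:,6] = (01011010101)·(00010000000) mod 2 = 0+0+0+1+0+0+0+0+0+0+0 mod 2 = 1
  c[7] = d·G[:,7] = (01011010101)·(00001111111) mod 2 = 0+0+0+0+1+0+1+0+1+0+1 mod 2 = 0
  c[8] = d·G[:,8] = (01011010101)·(00001000000) mod 2 = 0+0+0+0+1+0+0+0+0+0+0 mod 2 = 1
  c[9] = d·G[:,9] = (01011010101)·(00000100000) mod 2 = 0+0+0+0+0+0+0+0+0+0+0 mod 2 = 0
  c[10] = d·G[:,10] = (01011010101)·(00000010000) mod 2 = 0+0+0+0+0+0+1+0+0+0+0 mod 2 = 1
  c[11] = d·G[:,11] = (01011010101)·(00000001000) mod 2 = 0+0+0+0+0+0+0+0+0+0+0 mod 2 = 0
  c[12] = d·G[:,12] = (01011010101)·(00000000100) mod 2 = 0+0+0+0+0+0+0+0+1+0+0 mod 2 = 1
  c[13] = d·G[:,13] = (01011010101)·(00000000010) mod 2 = 0+0+0+0+0+0+0+0+0+0+0 mod 2 = 0
  c[14] = d·G[:,14] = (01011010101)·(00000000001) mod 2 = 0+0+0+0+0+0+0+0+0+0+1 mod 2 = 1
Codeword = 010010101010101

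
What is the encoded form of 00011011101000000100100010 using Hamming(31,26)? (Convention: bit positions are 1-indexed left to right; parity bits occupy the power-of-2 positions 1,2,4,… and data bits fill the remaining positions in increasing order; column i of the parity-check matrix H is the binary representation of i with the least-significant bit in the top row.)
Codeword c = d · G (mod 2), d = 00011011101000000100100010:
  c[0] = d·G[:,0] = (00011011101000000100100010)·(11011010101101010101010101) mod 2 = 0+0+0+1+1+0+1+0+1+0+1+0+0+0+0+0+0+1+0+0+0+0+0+0+0+0 mod 2 = 0
  c[1] = d·G[:,1] = (00011011101000000100100010)·(10110110011011001100110011) mod 2 = 0+0+0+1+0+0+1+0+0+0+1+0+0+0+0+0+0+1+0+0+1+0+0+0+1+0 mod 2 = 0
  c[2] = d·G[:,2] = (00011011101000000100100010)·(10000000000000000000000000) mod 2 = 0+0+0+0+0+0+0+0+0+0+0+0+0+0+0+0+0+0+0+0+0+0+0+0+0+0 mod 2 = 0
  c[3] = d·G[:,3] = (00011011101000000100100010)·(01110001111000111100001111) mod 2 = 0+0+0+1+0+0+0+1+1+0+1+0+0+0+0+0+0+1+0+0+0+0+0+0+1+0 mod 2 = 0
  c[4] = d·G[:,4] = (00011011101000000100100010)·(01000000000000000000000000) mod 2 = 0+0+0+0+0+0+0+0+0+0+0+0+0+0+0+0+0+0+0+0+0+0+0+0+0+0 mod 2 = 0
  c[5] = d·G[:,5] = (00011011101000000100100010)·(00100000000000000000000000) mod 2 = 0+0+0+0+0+0+0+0+0+0+0+0+0+0+0+0+0+0+0+0+0+0+0+0+0+0 mod 2 = 0
  c[6] = d·G[:,6] = (00011011101000000100100010)·(00010000000000000000000000) mod 2 = 0+0+0+1+0+0+0+0+0+0+0+0+0+0+0+0+0+0+0+0+0+0+0+0+0+0 mod 2 = 1
  c[7] = d·G[:,7] = (00011011101000000100100010)·(00001111111000000011111111) mod 2 = 0+0+0+0+1+0+1+1+1+0+1+0+0+0+0+0+0+0+0+0+1+0+0+0+1+0 mod 2 = 1
  c[8] = d·G[:,8] = (00011011101000000100100010)·(00001000000000000000000000) mod 2 = 0+0+0+0+1+0+0+0+0+0+0+0+0+0+0+0+0+0+0+0+0+0+0+0+0+0 mod 2 = 1
  c[9] = d·G[:,9] = (00011011101000000100100010)·(00000100000000000000000000) mod 2 = 0+0+0+0+0+0+0+0+0+0+0+0+0+0+0+0+0+0+0+0+0+0+0+0+0+0 mod 2 = 0
  c[10] = d·G[:,10] = (00011011101000000100100010)·(00000010000000000000000000) mod 2 = 0+0+0+0+0+0+1+0+0+0+0+0+0+0+0+0+0+0+0+0+0+0+0+0+0+0 mod 2 = 1
  c[11] = d·G[:,11] = (00011011101000000100100010)·(00000001000000000000000000) mod 2 = 0+0+0+0+0+0+0+1+0+0+0+0+0+0+0+0+0+0+0+0+0+0+0+0+0+0 mod 2 = 1
  c[12] = d·G[:,12] = (00011011101000000100100010)·(00000000100000000000000000) mod 2 = 0+0+0+0+0+0+0+0+1+0+0+0+0+0+0+0+0+0+0+0+0+0+0+0+0+0 mod 2 = 1
  c[13] = d·G[:,13] = (00011011101000000100100010)·(00000000010000000000000000) mod 2 = 0+0+0+0+0+0+0+0+0+0+0+0+0+0+0+0+0+0+0+0+0+0+0+0+0+0 mod 2 = 0
  c[14] = d·G[:,14] = (00011011101000000100100010)·(00000000001000000000000000) mod 2 = 0+0+0+0+0+0+0+0+0+0+1+0+0+0+0+0+0+0+0+0+0+0+0+0+0+0 mod 2 = 1
  c[15] = d·G[:,15] = (00011011101000000100100010)·(00000000000111111111111111) mod 2 = 0+0+0+0+0+0+0+0+0+0+0+0+0+0+0+0+0+1+0+0+1+0+0+0+1+0 mod 2 = 1
  c[16] = d·G[:,16] = (00011011101000000100100010)·(00000000000100000000000000) mod 2 = 0+0+0+0+0+0+0+0+0+0+0+0+0+0+0+0+0+0+0+0+0+0+0+0+0+0 mod 2 = 0
  c[17] = d·G[:,17] = (00011011101000000100100010)·(00000000000010000000000000) mod 2 = 0+0+0+0+0+0+0+0+0+0+0+0+0+0+0+0+0+0+0+0+0+0+0+0+0+0 mod 2 = 0
  c[18] = d·G[:,18] = (00011011101000000100100010)·(00000000000001000000000000) mod 2 = 0+0+0+0+0+0+0+0+0+0+0+0+0+0+0+0+0+0+0+0+0+0+0+0+0+0 mod 2 = 0
  c[19] = d·G[:,19] = (00011011101000000100100010)·(00000000000000100000000000) mod 2 = 0+0+0+0+0+0+0+0+0+0+0+0+0+0+0+0+0+0+0+0+0+0+0+0+0+0 mod 2 = 0
  c[20] = d·G[:,20] = (00011011101000000100100010)·(00000000000000010000000000) mod 2 = 0+0+0+0+0+0+0+0+0+0+0+0+0+0+0+0+0+0+0+0+0+0+0+0+0+0 mod 2 = 0
  c[21] = d·G[:,21] = (00011011101000000100100010)·(00000000000000001000000000) mod 2 = 0+0+0+0+0+0+0+0+0+0+0+0+0+0+0+0+0+0+0+0+0+0+0+0+0+0 mod 2 = 0
  c[22] = d·G[:,22] = (00011011101000000100100010)·(00000000000000000100000000) mod 2 = 0+0+0+0+0+0+0+0+0+0+0+0+0+0+0+0+0+1+0+0+0+0+0+0+0+0 mod 2 = 1
  c[23] = d·G[:,23] = (00011011101000000100100010)·(00000000000000000010000000) mod 2 = 0+0+0+0+0+0+0+0+0+0+0+0+0+0+0+0+0+0+0+0+0+0+0+0+0+0 mod 2 = 0
  c[24] = d·G[:,24] = (00011011101000000100100010)·(00000000000000000001000000) mod 2 = 0+0+0+0+0+0+0+0+0+0+0+0+0+0+0+0+0+0+0+0+0+0+0+0+0+0 mod 2 = 0
  c[25] = d·G[:,25] = (00011011101000000100100010)·(00000000000000000000100000) mod 2 = 0+0+0+0+0+0+0+0+0+0+0+0+0+0+0+0+0+0+0+0+1+0+0+0+0+0 mod 2 = 1
  c[26] = d·G[:,26] = (00011011101000000100100010)·(00000000000000000000010000) mod 2 = 0+0+0+0+0+0+0+0+0+0+0+0+0+0+0+0+0+0+0+0+0+0+0+0+0+0 mod 2 = 0
  c[27] = d·G[:,27] = (00011011101000000100100010)·(00000000000000000000001000) mod 2 = 0+0+0+0+0+0+0+0+0+0+0+0+0+0+0+0+0+0+0+0+0+0+0+0+0+0 mod 2 = 0
  c[28] = d·G[:,28] = (00011011101000000100100010)·(00000000000000000000000100) mod 2 = 0+0+0+0+0+0+0+0+0+0+0+0+0+0+0+0+0+0+0+0+0+0+0+0+0+0 mod 2 = 0
  c[29] = d·G[:,29] = (00011011101000000100100010)·(00000000000000000000000010) mod 2 = 0+0+0+0+0+0+0+0+0+0+0+0+0+0+0+0+0+0+0+0+0+0+0+0+1+0 mod 2 = 1
  c[30] = d·G[:,30] = (00011011101000000100100010)·(00000000000000000000000001) mod 2 = 0+0+0+0+0+0+0+0+0+0+0+0+0+0+0+0+0+0+0+0+0+0+0+0+0+0 mod 2 = 0
Codeword = 0000001110111011000000100100010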